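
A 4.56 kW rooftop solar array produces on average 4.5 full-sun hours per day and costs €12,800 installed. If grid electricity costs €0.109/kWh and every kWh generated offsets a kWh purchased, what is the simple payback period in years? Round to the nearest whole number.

16 years

Daily generation = 4.56 kW × 4.5 h = 20.52 kWh
Annual generation = 20.52 × 365 = 7489.8 kWh
Annual savings = 7489.8 × €0.109 = €816.39
Payback = €12,800 / €816.39 = 15.7 years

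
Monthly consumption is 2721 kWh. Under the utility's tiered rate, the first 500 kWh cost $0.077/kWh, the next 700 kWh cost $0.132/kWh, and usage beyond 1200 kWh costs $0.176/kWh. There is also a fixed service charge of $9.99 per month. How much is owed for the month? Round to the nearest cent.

First 500 kWh × $0.077 = $38.50
Next 700 kWh × $0.132 = $92.40
Remaining 1521 kWh × $0.176 = $267.70
Energy charge = $398.60; + service $9.99 = $408.59

$408.59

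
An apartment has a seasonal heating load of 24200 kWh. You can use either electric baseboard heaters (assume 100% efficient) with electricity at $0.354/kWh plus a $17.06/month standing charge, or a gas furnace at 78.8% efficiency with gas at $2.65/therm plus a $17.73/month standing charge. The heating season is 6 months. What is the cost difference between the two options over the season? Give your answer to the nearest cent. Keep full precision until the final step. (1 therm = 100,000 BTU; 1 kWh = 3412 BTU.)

$5785.98

Heat load = 24200 kWh × 3412 = 82,570,400 BTU
Gas: input = 82,570,400 / 0.788 = 104,784,772 BTU = 1,048 therm → 1,048 × $2.65 = $2,776.80; + 6 × $17.73 standing = $2,883.18
Electric: 82,570,400 BTU / 3412 = 24,200 kWh → × $0.354 = $8,566.80; + 6 × $17.06 standing = $8,669.16
Difference = |$2,883.18 − $8,669.16| = $5,785.98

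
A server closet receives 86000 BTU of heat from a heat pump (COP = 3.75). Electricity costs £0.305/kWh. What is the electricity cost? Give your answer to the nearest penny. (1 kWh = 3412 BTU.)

Heat delivered = 86,000 BTU / 3412 = 25.21 kWh
Electrical input = 25.21 kWh / 3.75 = 6.721 kWh
Cost = 6.721 × £0.305/kWh = £2.05

£2.05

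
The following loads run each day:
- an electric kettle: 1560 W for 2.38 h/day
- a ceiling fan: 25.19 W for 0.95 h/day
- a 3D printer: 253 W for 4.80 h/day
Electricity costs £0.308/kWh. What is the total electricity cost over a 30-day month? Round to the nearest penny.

electric kettle: 1560 W × 2.38 h × 30 d = 111,384 Wh = 111.4 kWh
ceiling fan: 25.19 W × 0.95 h × 30 d = 718 Wh = 0.7179 kWh
3D printer: 253 W × 4.80 h × 30 d = 36,432 Wh = 36.43 kWh
Total energy = 111.4 + 0.7179 + 36.43 = 148.5 kWh
Cost = 148.5 kWh × £0.308 = £45.75

£45.75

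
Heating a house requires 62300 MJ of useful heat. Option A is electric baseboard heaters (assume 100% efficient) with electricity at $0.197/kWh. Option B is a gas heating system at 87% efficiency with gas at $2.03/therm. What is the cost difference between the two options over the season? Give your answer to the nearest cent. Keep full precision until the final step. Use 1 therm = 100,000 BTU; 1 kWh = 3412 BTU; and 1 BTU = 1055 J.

Heat load = 62300 MJ = 62,300,000,000 J / 1055 = 59,052,133 BTU
Gas: input = 59,052,133 / 0.87 = 67,876,015 BTU = 678.8 therm → 678.8 × $2.03 = $1,377.88
Electric: 59,052,133 BTU / 3412 = 17,310 kWh → × $0.197 = $3,409.52
Difference = |$1,377.88 − $3,409.52| = $2,031.63

$2031.63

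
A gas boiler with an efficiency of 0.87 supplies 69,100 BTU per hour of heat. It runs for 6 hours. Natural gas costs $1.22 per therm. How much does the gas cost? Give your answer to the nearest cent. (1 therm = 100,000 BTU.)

$5.81

Heat delivered = 69,100 BTU/h × 6 h = 414,600 BTU
Gas input = 414,600 / 0.87 = 476,552 BTU
= 476,552 / 100,000 = 4.766 therm
Cost = 4.766 × $1.22/therm = $5.81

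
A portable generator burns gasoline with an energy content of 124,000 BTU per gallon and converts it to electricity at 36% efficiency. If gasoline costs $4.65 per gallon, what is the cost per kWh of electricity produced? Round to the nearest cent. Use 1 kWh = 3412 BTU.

$0.36

Electrical output per gallon = 124,000 BTU × 0.36 / 3412 BTU/kWh = 13.08 kWh
Cost per kWh = $4.65 / 13.08 kWh = $0.355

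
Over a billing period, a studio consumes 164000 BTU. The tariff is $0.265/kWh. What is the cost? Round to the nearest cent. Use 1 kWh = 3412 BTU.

$12.74

164000 BTU × (0.00029308 kWh/BTU) = 48.07 kWh
Cost = 48.07 kWh × $0.265/kWh = $12.74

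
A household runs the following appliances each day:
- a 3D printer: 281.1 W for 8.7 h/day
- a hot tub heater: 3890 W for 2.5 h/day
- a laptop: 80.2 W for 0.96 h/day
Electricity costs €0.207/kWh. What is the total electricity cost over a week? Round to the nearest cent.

€17.75

3D printer: 281.1 W × 8.7 h × 7 d = 17,119 Wh = 17.12 kWh
hot tub heater: 3890 W × 2.5 h × 7 d = 68,075 Wh = 68.08 kWh
laptop: 80.2 W × 0.96 h × 7 d = 539 Wh = 0.5389 kWh
Total energy = 17.12 + 68.08 + 0.5389 = 85.73 kWh
Cost = 85.73 kWh × €0.207 = €17.75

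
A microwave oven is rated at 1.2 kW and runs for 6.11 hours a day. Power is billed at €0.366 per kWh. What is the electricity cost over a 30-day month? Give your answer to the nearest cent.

Energy = 1200 W × 6.11 h/day × 30 days = 219,960 Wh = 220 kWh
Cost = 220 kWh × €0.366/kWh = €80.51

€80.51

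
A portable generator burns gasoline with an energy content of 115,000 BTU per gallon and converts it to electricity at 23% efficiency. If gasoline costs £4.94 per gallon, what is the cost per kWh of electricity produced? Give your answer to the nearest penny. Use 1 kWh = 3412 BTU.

Electrical output per gallon = 115,000 BTU × 0.23 / 3412 BTU/kWh = 7.752 kWh
Cost per kWh = £4.94 / 7.752 kWh = £0.637

£0.64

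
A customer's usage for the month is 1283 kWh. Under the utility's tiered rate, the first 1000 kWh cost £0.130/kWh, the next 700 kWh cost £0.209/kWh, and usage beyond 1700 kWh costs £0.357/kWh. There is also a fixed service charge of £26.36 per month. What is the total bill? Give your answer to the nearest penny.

First 1000 kWh × £0.130 = £130.00
Next 283 kWh × £0.209 = £59.15
Remaining tier: 0 kWh (not reached)
Energy charge = £189.15; + service £26.36 = £215.51

£215.51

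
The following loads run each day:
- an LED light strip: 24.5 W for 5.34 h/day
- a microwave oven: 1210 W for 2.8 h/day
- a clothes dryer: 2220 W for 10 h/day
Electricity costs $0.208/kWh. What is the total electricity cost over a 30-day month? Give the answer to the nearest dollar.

$160

LED light strip: 24.5 W × 5.34 h × 30 d = 3,925 Wh = 3.925 kWh
microwave oven: 1210 W × 2.8 h × 30 d = 101,640 Wh = 101.6 kWh
clothes dryer: 2220 W × 10 h × 30 d = 666,000 Wh = 666 kWh
Total energy = 3.925 + 101.6 + 666 = 771.6 kWh
Cost = 771.6 kWh × $0.208 = $160.49 ≈ $160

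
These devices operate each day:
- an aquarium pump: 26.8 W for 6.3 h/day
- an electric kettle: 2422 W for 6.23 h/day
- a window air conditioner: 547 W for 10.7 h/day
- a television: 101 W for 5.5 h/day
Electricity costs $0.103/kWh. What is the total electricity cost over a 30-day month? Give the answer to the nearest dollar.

$67

aquarium pump: 26.8 W × 6.3 h × 30 d = 5,065 Wh = 5.065 kWh
electric kettle: 2422 W × 6.23 h × 30 d = 452,672 Wh = 452.7 kWh
window air conditioner: 547 W × 10.7 h × 30 d = 175,587 Wh = 175.6 kWh
television: 101 W × 5.5 h × 30 d = 16,665 Wh = 16.66 kWh
Total energy = 5.065 + 452.7 + 175.6 + 16.66 = 650 kWh
Cost = 650 kWh × $0.103 = $66.95 ≈ $67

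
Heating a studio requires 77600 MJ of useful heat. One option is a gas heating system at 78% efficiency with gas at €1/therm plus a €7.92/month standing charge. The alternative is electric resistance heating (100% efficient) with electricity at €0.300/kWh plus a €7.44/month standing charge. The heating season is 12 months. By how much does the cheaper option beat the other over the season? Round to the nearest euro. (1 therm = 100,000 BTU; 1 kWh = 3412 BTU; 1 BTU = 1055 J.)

Heat load = 77600 MJ = 77,600,000,000 J / 1055 = 73,554,502 BTU
Gas: input = 73,554,502 / 0.78 = 94,300,644 BTU = 943 therm → 943 × €1 = €943.01; + 12 × €7.92 standing = €1,038.05
Electric: 73,554,502 BTU / 3412 = 21,560 kWh → × €0.300 = €6,467.28; + 12 × €7.44 standing = €6,556.56
Difference = |€1,038.05 − €6,556.56| = €5,518.51 ≈ €5519

€5519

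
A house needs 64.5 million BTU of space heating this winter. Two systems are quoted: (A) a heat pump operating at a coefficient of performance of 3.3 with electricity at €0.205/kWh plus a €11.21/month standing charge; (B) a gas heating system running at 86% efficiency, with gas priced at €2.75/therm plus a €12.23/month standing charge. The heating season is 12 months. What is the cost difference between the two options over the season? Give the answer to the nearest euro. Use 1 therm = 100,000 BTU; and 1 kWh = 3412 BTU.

€900

Heat load = 64.5 × 10⁶ BTU = 64,500,000 BTU
Gas: input = 64,500,000 / 0.86 = 75,000,000 BTU = 750 therm → 750 × €2.75 = €2,062.50; + 12 × €12.23 standing = €2,209.26
Heat pump: 64,500,000 BTU / 3412 = 18,900 kWh heat; / 3.3 = 5,728 kWh in → × €0.205 = €1,174.33; + 12 × €11.21 standing = €1,308.85
Difference = |€2,209.26 − €1,308.85| = €900.41 ≈ €900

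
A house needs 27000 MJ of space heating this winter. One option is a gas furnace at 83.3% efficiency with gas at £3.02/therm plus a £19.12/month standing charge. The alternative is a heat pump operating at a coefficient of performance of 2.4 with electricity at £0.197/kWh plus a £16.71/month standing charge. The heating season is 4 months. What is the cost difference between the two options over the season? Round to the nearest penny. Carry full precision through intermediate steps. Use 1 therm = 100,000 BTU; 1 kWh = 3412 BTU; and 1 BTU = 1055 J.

Heat load = 27000 MJ = 27,000,000,000 J / 1055 = 25,592,417 BTU
Gas: input = 25,592,417 / 0.833 = 30,723,190 BTU = 307.2 therm → 307.2 × £3.02 = £927.84; + 4 × £19.12 standing = £1,004.32
Heat pump: 25,592,417 BTU / 3412 = 7,501 kWh heat; / 2.4 = 3,125 kWh in → × £0.197 = £615.68; + 4 × £16.71 standing = £682.52
Difference = |£1,004.32 − £682.52| = £321.80

£321.80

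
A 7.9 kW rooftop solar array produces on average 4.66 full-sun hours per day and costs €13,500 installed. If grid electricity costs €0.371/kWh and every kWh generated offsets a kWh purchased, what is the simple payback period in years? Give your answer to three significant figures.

Daily generation = 7.9 kW × 4.66 h = 36.81 kWh
Annual generation = 36.81 × 365 = 13437 kWh
Annual savings = 13437 × €0.371 = €4,985.17
Payback = €13,500 / €4,985.17 = 2.71 years

2.71 years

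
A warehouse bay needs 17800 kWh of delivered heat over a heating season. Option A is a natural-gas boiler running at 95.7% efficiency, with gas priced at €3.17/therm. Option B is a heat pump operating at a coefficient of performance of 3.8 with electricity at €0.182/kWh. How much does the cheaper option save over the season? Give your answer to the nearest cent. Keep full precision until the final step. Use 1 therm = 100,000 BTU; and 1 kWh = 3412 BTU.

€1159.23

Heat load = 17800 kWh × 3412 = 60,733,600 BTU
Gas: input = 60,733,600 / 0.957 = 63,462,487 BTU = 634.6 therm → 634.6 × €3.17 = €2,011.76
Heat pump: 60,733,600 BTU / 3412 = 17,800 kWh heat; / 3.8 = 4,684 kWh in → × €0.182 = €852.53
Difference = |€2,011.76 − €852.53| = €1,159.23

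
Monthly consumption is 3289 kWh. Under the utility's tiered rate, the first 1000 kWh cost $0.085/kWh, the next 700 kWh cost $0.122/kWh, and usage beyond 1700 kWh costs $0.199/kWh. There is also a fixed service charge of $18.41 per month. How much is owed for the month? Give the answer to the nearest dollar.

First 1000 kWh × $0.085 = $85.00
Next 700 kWh × $0.122 = $85.40
Remaining 1589 kWh × $0.199 = $316.21
Energy charge = $486.61; + service $18.41 = $505.02 ≈ $505

$505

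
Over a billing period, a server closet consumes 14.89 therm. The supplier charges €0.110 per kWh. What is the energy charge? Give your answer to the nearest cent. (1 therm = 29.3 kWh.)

14.89 therm × (29.3 kWh/therm) = 436.3 kWh
Cost = 436.3 kWh × €0.110/kWh = €47.99

€47.99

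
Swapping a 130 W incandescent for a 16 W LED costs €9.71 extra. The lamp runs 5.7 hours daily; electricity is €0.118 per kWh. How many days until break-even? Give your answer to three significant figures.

Power saved = 130 − 16 = 114 W
Daily energy saved = 114 W × 5.7 h = 649.8 Wh = 0.6498 kWh
Daily savings = 0.6498 × €0.118 = €0.0767
Payback = €9.71 / €0.0767 per day = 126.6 days

127 days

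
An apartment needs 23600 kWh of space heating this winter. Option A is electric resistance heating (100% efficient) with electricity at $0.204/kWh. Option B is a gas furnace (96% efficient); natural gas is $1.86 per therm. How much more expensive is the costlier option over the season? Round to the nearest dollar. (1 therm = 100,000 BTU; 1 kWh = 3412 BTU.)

$3254

Heat load = 23600 kWh × 3412 = 80,523,200 BTU
Gas: input = 80,523,200 / 0.96 = 83,878,333 BTU = 838.8 therm → 838.8 × $1.86 = $1,560.14
Electric: 80,523,200 BTU / 3412 = 23,600 kWh → × $0.204 = $4,814.40
Difference = |$1,560.14 − $4,814.40| = $3,254.26 ≈ $3254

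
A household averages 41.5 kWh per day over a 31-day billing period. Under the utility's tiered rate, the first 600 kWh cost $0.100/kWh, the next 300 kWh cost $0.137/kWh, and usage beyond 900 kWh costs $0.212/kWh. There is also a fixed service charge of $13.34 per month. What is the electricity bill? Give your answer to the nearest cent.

$196.38

Usage = 41.5 kWh/day × 31 days = 1286.5 kWh
First 600 kWh × $0.100 = $60.00
Next 300 kWh × $0.137 = $41.10
Remaining 386.5 kWh × $0.212 = $81.94
Energy charge = $183.04; + service $13.34 = $196.38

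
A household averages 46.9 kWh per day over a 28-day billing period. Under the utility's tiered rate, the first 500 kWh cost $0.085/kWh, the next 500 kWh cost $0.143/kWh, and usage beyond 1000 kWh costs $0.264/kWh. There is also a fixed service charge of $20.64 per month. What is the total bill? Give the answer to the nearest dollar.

Usage = 46.9 kWh/day × 28 days = 1313.2 kWh
First 500 kWh × $0.085 = $42.50
Next 500 kWh × $0.143 = $71.50
Remaining 313.2 kWh × $0.264 = $82.68
Energy charge = $196.68; + service $20.64 = $217.32 ≈ $217

$217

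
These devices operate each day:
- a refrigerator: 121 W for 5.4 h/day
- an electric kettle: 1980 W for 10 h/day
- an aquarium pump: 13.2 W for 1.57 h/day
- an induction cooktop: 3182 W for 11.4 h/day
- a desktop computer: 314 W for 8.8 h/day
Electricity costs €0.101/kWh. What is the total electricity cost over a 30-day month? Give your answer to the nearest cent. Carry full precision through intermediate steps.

refrigerator: 121 W × 5.4 h × 30 d = 19,602 Wh = 19.6 kWh
electric kettle: 1980 W × 10 h × 30 d = 594,000 Wh = 594 kWh
aquarium pump: 13.2 W × 1.57 h × 30 d = 622 Wh = 0.6217 kWh
induction cooktop: 3182 W × 11.4 h × 30 d = 1,088,244 Wh = 1,088 kWh
desktop computer: 314 W × 8.8 h × 30 d = 82,896 Wh = 82.9 kWh
Total energy = 19.6 + 594 + 0.6217 + 1,088 + 82.9 = 1,785 kWh
Cost = 1,785 kWh × €0.101 = €180.32

€180.32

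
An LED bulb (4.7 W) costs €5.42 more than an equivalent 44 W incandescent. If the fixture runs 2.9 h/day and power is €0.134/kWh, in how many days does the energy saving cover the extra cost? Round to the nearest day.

Power saved = 44 − 4.7 = 39.3 W
Daily energy saved = 39.3 W × 2.9 h = 114 Wh = 0.11397 kWh
Daily savings = 0.11397 × €0.134 = €0.0153
Payback = €5.42 / €0.0153 per day = 354.9 days

355 days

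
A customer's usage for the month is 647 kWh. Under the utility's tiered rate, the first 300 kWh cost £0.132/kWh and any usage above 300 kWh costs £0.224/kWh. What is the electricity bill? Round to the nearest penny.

£117.33

First 300 kWh × £0.132 = £39.60
Remaining 347 kWh × £0.224 = £77.73
Total = £117.33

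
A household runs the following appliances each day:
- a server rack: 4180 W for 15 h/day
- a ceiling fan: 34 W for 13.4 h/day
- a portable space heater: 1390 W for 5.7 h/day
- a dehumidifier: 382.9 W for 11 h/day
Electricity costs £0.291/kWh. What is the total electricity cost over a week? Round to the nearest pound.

server rack: 4180 W × 15 h × 7 d = 438,900 Wh = 438.9 kWh
ceiling fan: 34 W × 13.4 h × 7 d = 3,189 Wh = 3.189 kWh
portable space heater: 1390 W × 5.7 h × 7 d = 55,461 Wh = 55.46 kWh
dehumidifier: 382.9 W × 11 h × 7 d = 29,483 Wh = 29.48 kWh
Total energy = 438.9 + 3.189 + 55.46 + 29.48 = 527 kWh
Cost = 527 kWh × £0.291 = £153.37 ≈ £153

£153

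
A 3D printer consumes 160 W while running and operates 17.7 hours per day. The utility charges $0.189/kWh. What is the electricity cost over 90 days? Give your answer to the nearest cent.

Energy = 160 W × 17.7 h/day × 90 days = 254,880 Wh = 254.9 kWh
Cost = 254.9 kWh × $0.189/kWh = $48.17

$48.17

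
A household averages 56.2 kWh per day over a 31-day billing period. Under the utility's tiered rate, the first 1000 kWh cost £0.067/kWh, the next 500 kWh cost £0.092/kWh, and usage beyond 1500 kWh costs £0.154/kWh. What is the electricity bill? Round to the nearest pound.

Usage = 56.2 kWh/day × 31 days = 1742.2 kWh
First 1000 kWh × £0.067 = £67.00
Next 500 kWh × £0.092 = £46.00
Remaining 242.2 kWh × £0.154 = £37.30
Total = £150.30 ≈ £150

£150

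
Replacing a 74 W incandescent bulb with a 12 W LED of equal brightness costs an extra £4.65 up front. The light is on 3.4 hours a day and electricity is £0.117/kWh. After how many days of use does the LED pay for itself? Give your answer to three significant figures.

189 days

Power saved = 74 − 12 = 62 W
Daily energy saved = 62 W × 3.4 h = 210.8 Wh = 0.2108 kWh
Daily savings = 0.2108 × £0.117 = £0.0247
Payback = £4.65 / £0.0247 per day = 188.5 days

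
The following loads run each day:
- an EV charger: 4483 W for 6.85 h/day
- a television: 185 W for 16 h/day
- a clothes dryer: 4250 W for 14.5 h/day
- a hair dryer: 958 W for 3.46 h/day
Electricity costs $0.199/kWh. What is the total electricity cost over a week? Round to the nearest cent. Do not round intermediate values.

$137.36

EV charger: 4483 W × 6.85 h × 7 d = 214,960 Wh = 215 kWh
television: 185 W × 16 h × 7 d = 20,720 Wh = 20.72 kWh
clothes dryer: 4250 W × 14.5 h × 7 d = 431,375 Wh = 431.4 kWh
hair dryer: 958 W × 3.46 h × 7 d = 23,203 Wh = 23.2 kWh
Total energy = 215 + 20.72 + 431.4 + 23.2 = 690.3 kWh
Cost = 690.3 kWh × $0.199 = $137.36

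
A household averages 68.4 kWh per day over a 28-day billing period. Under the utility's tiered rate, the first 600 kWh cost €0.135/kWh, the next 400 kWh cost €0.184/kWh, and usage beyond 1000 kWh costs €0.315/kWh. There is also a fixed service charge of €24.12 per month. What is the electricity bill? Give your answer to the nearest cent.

Usage = 68.4 kWh/day × 28 days = 1915.2 kWh
First 600 kWh × €0.135 = €81.00
Next 400 kWh × €0.184 = €73.60
Remaining 915.2 kWh × €0.315 = €288.29
Energy charge = €442.89; + service €24.12 = €467.01

€467.01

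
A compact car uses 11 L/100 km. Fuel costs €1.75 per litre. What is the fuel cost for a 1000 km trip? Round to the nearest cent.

€192.50

Fuel = 11 L/100 km × 1000 km / 100 = 110 L
Cost = 110 L × €1.75/L = €192.50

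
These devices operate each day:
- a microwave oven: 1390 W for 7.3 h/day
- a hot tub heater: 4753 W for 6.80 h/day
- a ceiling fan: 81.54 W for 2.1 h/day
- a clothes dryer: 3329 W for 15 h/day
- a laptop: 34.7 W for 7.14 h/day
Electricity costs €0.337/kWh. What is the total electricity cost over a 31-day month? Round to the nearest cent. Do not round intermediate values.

€969.71

microwave oven: 1390 W × 7.3 h × 31 d = 314,557 Wh = 314.6 kWh
hot tub heater: 4753 W × 6.80 h × 31 d = 1,001,932 Wh = 1,002 kWh
ceiling fan: 81.54 W × 2.1 h × 31 d = 5,308 Wh = 5.308 kWh
clothes dryer: 3329 W × 15 h × 31 d = 1,547,985 Wh = 1,548 kWh
laptop: 34.7 W × 7.14 h × 31 d = 7,680 Wh = 7.68 kWh
Total energy = 314.6 + 1,002 + 5.308 + 1,548 + 7.68 = 2,877 kWh
Cost = 2,877 kWh × €0.337 = €969.71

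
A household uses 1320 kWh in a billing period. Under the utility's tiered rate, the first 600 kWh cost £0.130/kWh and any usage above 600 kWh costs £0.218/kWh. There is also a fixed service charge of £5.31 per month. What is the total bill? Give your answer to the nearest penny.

First 600 kWh × £0.130 = £78.00
Remaining 720 kWh × £0.218 = £156.96
Energy charge = £234.96; + service £5.31 = £240.27

£240.27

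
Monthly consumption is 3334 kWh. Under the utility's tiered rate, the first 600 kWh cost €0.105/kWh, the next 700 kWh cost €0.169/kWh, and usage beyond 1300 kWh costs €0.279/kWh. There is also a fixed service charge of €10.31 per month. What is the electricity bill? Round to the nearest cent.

€759.10

First 600 kWh × €0.105 = €63.00
Next 700 kWh × €0.169 = €118.30
Remaining 2034 kWh × €0.279 = €567.49
Energy charge = €748.79; + service €10.31 = €759.10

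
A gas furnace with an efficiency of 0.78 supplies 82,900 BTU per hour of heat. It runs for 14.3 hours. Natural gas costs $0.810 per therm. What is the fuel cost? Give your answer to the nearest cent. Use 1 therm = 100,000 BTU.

Heat delivered = 82,900 BTU/h × 14.3 h = 1,185,470 BTU
Gas input = 1,185,470 / 0.78 = 1,519,833 BTU
= 1,519,833 / 100,000 = 15.2 therm
Cost = 15.2 × $0.810/therm = $12.31

$12.31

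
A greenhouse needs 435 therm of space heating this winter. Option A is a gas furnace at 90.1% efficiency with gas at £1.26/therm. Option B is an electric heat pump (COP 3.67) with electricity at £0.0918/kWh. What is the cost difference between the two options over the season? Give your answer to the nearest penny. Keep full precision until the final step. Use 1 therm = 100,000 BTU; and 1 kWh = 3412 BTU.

Heat load = 435 therm × 100,000 = 43,500,000 BTU
Gas: input = 43,500,000 / 0.901 = 48,279,689 BTU = 482.8 therm → 482.8 × £1.26 = £608.32
Heat pump: 43,500,000 BTU / 3412 = 12,750 kWh heat; / 3.67 = 3,474 kWh in → × £0.0918 = £318.90
Difference = |£608.32 − £318.90| = £289.42

£289.42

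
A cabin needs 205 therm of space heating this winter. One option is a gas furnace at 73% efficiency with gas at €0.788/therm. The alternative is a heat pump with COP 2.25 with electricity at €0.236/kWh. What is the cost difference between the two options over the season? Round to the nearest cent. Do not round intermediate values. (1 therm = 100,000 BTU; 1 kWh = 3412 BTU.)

€408.91

Heat load = 205 therm × 100,000 = 20,500,000 BTU
Gas: input = 20,500,000 / 0.730 = 28,082,192 BTU = 280.8 therm → 280.8 × €0.788 = €221.29
Heat pump: 20,500,000 BTU / 3412 = 6,008 kWh heat; / 2.25 = 2,670 kWh in → × €0.236 = €630.19
Difference = |€221.29 − €630.19| = €408.91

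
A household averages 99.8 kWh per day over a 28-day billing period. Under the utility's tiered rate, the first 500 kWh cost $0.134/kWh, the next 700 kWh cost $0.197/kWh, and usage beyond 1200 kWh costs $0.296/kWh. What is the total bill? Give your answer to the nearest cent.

$676.84

Usage = 99.8 kWh/day × 28 days = 2794.4 kWh
First 500 kWh × $0.134 = $67.00
Next 700 kWh × $0.197 = $137.90
Remaining 1594.4 kWh × $0.296 = $471.94
Total = $676.84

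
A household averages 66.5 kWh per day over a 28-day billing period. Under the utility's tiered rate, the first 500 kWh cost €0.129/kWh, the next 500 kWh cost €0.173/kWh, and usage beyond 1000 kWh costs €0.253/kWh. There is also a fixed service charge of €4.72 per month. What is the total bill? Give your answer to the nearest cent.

€373.81

Usage = 66.5 kWh/day × 28 days = 1862 kWh
First 500 kWh × €0.129 = €64.50
Next 500 kWh × €0.173 = €86.50
Remaining 862 kWh × €0.253 = €218.09
Energy charge = €369.09; + service €4.72 = €373.81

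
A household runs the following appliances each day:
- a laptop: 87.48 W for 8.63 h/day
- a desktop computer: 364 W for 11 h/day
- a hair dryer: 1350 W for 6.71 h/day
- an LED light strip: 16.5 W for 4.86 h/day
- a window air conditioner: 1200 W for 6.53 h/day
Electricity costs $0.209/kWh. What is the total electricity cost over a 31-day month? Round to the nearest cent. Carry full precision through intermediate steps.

$140.81

laptop: 87.48 W × 8.63 h × 31 d = 23,404 Wh = 23.4 kWh
desktop computer: 364 W × 11 h × 31 d = 124,124 Wh = 124.1 kWh
hair dryer: 1350 W × 6.71 h × 31 d = 280,814 Wh = 280.8 kWh
LED light strip: 16.5 W × 4.86 h × 31 d = 2,486 Wh = 2.486 kWh
window air conditioner: 1200 W × 6.53 h × 31 d = 242,916 Wh = 242.9 kWh
Total energy = 23.4 + 124.1 + 280.8 + 2.486 + 242.9 = 673.7 kWh
Cost = 673.7 kWh × $0.209 = $140.81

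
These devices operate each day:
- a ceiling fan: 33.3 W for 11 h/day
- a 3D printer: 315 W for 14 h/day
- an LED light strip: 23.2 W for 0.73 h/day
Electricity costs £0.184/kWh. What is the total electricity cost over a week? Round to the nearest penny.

ceiling fan: 33.3 W × 11 h × 7 d = 2,564 Wh = 2.564 kWh
3D printer: 315 W × 14 h × 7 d = 30,870 Wh = 30.87 kWh
LED light strip: 23.2 W × 0.73 h × 7 d = 119 Wh = 0.1186 kWh
Total energy = 2.564 + 30.87 + 0.1186 = 33.55 kWh
Cost = 33.55 kWh × £0.184 = £6.17

£6.17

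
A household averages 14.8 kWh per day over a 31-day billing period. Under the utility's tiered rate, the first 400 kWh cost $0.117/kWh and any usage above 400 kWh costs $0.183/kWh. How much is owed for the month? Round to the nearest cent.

Usage = 14.8 kWh/day × 31 days = 458.8 kWh
First 400 kWh × $0.117 = $46.80
Remaining 58.8 kWh × $0.183 = $10.76
Total = $57.56

$57.56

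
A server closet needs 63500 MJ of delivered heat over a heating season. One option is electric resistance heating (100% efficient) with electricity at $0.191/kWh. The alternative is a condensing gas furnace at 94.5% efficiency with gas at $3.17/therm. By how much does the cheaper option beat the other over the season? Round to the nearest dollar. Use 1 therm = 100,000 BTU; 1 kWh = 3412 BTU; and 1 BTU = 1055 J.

Heat load = 63500 MJ = 63,500,000,000 J / 1055 = 60,189,573 BTU
Gas: input = 60,189,573 / 0.945 = 63,692,670 BTU = 636.9 therm → 636.9 × $3.17 = $2,019.06
Electric: 60,189,573 BTU / 3412 = 17,640 kWh → × $0.191 = $3,369.35
Difference = |$2,019.06 − $3,369.35| = $1,350.29 ≈ $1350

$1350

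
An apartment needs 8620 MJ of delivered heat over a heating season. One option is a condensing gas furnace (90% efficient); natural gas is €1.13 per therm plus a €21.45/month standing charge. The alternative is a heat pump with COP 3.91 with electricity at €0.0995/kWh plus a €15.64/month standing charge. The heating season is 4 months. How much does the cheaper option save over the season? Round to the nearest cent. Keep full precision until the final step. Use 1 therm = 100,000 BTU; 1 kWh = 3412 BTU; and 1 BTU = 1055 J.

€64.89

Heat load = 8620 MJ = 8,620,000,000 J / 1055 = 8,170,616 BTU
Gas: input = 8,170,616 / 0.90 = 9,078,462 BTU = 90.78 therm → 90.78 × €1.13 = €102.59; + 4 × €21.45 standing = €188.39
Heat pump: 8,170,616 BTU / 3412 = 2,395 kWh heat; / 3.91 = 612.4 kWh in → × €0.0995 = €60.94; + 4 × €15.64 standing = €123.50
Difference = |€188.39 − €123.50| = €64.89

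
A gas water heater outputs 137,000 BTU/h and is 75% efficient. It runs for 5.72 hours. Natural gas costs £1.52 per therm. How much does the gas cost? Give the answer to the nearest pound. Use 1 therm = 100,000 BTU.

£16

Heat delivered = 137,000 BTU/h × 5.72 h = 783,640 BTU
Gas input = 783,640 / 0.75 = 1,044,853 BTU
= 1,044,853 / 100,000 = 10.45 therm
Cost = 10.45 × £1.52/therm = £15.88 ≈ £16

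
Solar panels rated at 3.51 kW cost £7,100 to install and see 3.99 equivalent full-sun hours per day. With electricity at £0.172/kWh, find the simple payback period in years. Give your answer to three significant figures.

Daily generation = 3.51 kW × 3.99 h = 14 kWh
Annual generation = 14 × 365 = 5111.8 kWh
Annual savings = 5111.8 × £0.172 = £879.23
Payback = £7,100 / £879.23 = 8.08 years

8.08 years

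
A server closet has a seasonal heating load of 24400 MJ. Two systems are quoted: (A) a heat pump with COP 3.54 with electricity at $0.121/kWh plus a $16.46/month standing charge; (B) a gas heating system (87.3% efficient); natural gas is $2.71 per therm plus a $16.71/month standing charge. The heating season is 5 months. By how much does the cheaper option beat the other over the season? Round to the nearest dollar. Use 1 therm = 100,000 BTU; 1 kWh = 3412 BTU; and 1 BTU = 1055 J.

Heat load = 24400 MJ = 24,400,000,000 J / 1055 = 23,127,962 BTU
Gas: input = 23,127,962 / 0.873 = 26,492,511 BTU = 264.9 therm → 264.9 × $2.71 = $717.95; + 5 × $16.71 standing = $801.50
Heat pump: 23,127,962 BTU / 3412 = 6,778 kWh heat; / 3.54 = 1,915 kWh in → × $0.121 = $231.69; + 5 × $16.46 standing = $313.99
Difference = |$801.50 − $313.99| = $487.51 ≈ $488

$488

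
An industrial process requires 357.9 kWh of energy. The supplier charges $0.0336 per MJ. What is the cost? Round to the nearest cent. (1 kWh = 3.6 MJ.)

357.9 kWh × (3.6 MJ/kWh) = 1,288 MJ
Cost = 1,288 MJ × $0.0336/MJ = $43.29

$43.29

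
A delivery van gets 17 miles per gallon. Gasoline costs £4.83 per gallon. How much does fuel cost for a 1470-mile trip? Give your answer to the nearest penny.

£417.65

Fuel = 1470 mi / 17 mpg = 86.47 gal
Cost = 86.47 gal × £4.83/gal = £417.65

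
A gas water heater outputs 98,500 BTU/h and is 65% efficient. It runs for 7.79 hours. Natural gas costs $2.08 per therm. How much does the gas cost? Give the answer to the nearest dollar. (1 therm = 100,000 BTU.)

$25

Heat delivered = 98,500 BTU/h × 7.79 h = 767,315 BTU
Gas input = 767,315 / 0.65 = 1,180,485 BTU
= 1,180,485 / 100,000 = 11.8 therm
Cost = 11.8 × $2.08/therm = $24.55 ≈ $25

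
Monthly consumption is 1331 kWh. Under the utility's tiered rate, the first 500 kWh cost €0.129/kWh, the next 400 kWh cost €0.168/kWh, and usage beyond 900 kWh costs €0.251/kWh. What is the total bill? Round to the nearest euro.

€240

First 500 kWh × €0.129 = €64.50
Next 400 kWh × €0.168 = €67.20
Remaining 431 kWh × €0.251 = €108.18
Total = €239.88 ≈ €240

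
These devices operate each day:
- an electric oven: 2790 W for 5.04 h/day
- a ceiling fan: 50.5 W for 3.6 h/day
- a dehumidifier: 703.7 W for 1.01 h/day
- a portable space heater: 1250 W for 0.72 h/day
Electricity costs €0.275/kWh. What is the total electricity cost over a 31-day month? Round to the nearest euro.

€135

electric oven: 2790 W × 5.04 h × 31 d = 435,910 Wh = 435.9 kWh
ceiling fan: 50.5 W × 3.6 h × 31 d = 5,636 Wh = 5.636 kWh
dehumidifier: 703.7 W × 1.01 h × 31 d = 22,033 Wh = 22.03 kWh
portable space heater: 1250 W × 0.72 h × 31 d = 27,900 Wh = 27.9 kWh
Total energy = 435.9 + 5.636 + 22.03 + 27.9 = 491.5 kWh
Cost = 491.5 kWh × €0.275 = €135.16 ≈ €135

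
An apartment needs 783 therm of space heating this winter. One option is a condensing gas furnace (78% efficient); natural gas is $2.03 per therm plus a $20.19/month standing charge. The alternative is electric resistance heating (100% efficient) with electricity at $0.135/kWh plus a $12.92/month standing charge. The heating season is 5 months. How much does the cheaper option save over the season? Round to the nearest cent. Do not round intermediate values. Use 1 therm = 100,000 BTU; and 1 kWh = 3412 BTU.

$1023.88

Heat load = 783 therm × 100,000 = 78,300,000 BTU
Gas: input = 78,300,000 / 0.78 = 100,384,615 BTU = 1,004 therm → 1,004 × $2.03 = $2,037.81; + 5 × $20.19 standing = $2,138.76
Electric: 78,300,000 BTU / 3412 = 22,950 kWh → × $0.135 = $3,098.04; + 5 × $12.92 standing = $3,162.64
Difference = |$2,138.76 − $3,162.64| = $1,023.88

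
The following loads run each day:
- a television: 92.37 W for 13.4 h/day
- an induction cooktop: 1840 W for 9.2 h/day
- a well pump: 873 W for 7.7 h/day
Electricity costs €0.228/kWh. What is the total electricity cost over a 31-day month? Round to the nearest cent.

€175.91

television: 92.37 W × 13.4 h × 31 d = 38,370 Wh = 38.37 kWh
induction cooktop: 1840 W × 9.2 h × 31 d = 524,768 Wh = 524.8 kWh
well pump: 873 W × 7.7 h × 31 d = 208,385 Wh = 208.4 kWh
Total energy = 38.37 + 524.8 + 208.4 = 771.5 kWh
Cost = 771.5 kWh × €0.228 = €175.91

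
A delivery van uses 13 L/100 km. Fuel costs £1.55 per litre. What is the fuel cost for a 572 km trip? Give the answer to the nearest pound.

£115

Fuel = 13 L/100 km × 572 km / 100 = 74.36 L
Cost = 74.36 L × £1.55/L = £115.26 ≈ £115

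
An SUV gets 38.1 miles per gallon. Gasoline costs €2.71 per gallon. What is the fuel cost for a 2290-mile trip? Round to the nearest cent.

€162.88

Fuel = 2290 mi / 38.1 mpg = 60.1 gal
Cost = 60.1 gal × €2.71/gal = €162.88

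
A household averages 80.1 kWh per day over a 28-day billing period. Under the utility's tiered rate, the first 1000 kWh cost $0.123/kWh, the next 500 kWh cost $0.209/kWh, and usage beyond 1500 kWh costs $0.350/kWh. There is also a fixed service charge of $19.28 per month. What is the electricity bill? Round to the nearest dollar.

$507

Usage = 80.1 kWh/day × 28 days = 2242.8 kWh
First 1000 kWh × $0.123 = $123.00
Next 500 kWh × $0.209 = $104.50
Remaining 742.8 kWh × $0.350 = $259.98
Energy charge = $487.48; + service $19.28 = $506.76 ≈ $507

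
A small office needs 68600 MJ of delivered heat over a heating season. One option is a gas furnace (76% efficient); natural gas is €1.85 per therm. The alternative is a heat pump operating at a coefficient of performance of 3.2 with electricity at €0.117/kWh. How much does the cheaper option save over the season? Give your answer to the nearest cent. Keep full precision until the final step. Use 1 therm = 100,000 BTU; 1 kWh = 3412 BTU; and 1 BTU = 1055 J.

Heat load = 68600 MJ = 68,600,000,000 J / 1055 = 65,023,697 BTU
Gas: input = 65,023,697 / 0.76 = 85,557,496 BTU = 855.6 therm → 855.6 × €1.85 = €1,582.81
Heat pump: 65,023,697 BTU / 3412 = 19,060 kWh heat; / 3.2 = 5,955 kWh in → × €0.117 = €696.78
Difference = |€1,582.81 − €696.78| = €886.03

€886.03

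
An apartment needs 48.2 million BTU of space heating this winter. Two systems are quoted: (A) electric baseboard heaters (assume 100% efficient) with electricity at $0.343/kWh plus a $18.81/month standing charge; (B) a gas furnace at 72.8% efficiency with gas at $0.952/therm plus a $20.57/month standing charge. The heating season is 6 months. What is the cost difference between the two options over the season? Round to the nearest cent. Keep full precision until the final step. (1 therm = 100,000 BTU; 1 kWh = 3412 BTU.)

$4204.56

Heat load = 48.2 × 10⁶ BTU = 48,200,000 BTU
Gas: input = 48,200,000 / 0.728 = 66,208,791 BTU = 662.1 therm → 662.1 × $0.952 = $630.31; + 6 × $20.57 standing = $753.73
Electric: 48,200,000 BTU / 3412 = 14,130 kWh → × $0.343 = $4,845.43; + 6 × $18.81 standing = $4,958.29
Difference = |$753.73 − $4,958.29| = $4,204.56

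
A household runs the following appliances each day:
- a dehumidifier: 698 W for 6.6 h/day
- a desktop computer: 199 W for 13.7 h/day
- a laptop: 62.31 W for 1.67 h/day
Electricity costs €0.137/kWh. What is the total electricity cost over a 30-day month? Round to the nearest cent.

dehumidifier: 698 W × 6.6 h × 30 d = 138,204 Wh = 138.2 kWh
desktop computer: 199 W × 13.7 h × 30 d = 81,789 Wh = 81.79 kWh
laptop: 62.31 W × 1.67 h × 30 d = 3,122 Wh = 3.122 kWh
Total energy = 138.2 + 81.79 + 3.122 = 223.1 kWh
Cost = 223.1 kWh × €0.137 = €30.57

€30.57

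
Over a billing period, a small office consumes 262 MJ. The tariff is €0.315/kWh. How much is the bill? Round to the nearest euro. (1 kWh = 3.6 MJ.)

€23

262 MJ × (0.27778 kWh/MJ) = 72.78 kWh
Cost = 72.78 kWh × €0.315/kWh = €22.93 ≈ €23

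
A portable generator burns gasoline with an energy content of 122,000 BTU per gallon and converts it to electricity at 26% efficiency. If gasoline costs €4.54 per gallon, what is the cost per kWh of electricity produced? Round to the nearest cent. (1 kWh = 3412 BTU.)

€0.49

Electrical output per gallon = 122,000 BTU × 0.26 / 3412 BTU/kWh = 9.297 kWh
Cost per kWh = €4.54 / 9.297 kWh = €0.488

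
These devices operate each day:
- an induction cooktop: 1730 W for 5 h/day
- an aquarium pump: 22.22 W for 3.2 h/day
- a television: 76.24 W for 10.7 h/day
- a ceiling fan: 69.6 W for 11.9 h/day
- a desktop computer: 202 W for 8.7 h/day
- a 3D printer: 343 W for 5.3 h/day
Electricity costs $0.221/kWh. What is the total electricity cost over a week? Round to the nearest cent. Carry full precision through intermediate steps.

$21.57

induction cooktop: 1730 W × 5 h × 7 d = 60,550 Wh = 60.55 kWh
aquarium pump: 22.22 W × 3.2 h × 7 d = 498 Wh = 0.4977 kWh
television: 76.24 W × 10.7 h × 7 d = 5,710 Wh = 5.71 kWh
ceiling fan: 69.6 W × 11.9 h × 7 d = 5,798 Wh = 5.798 kWh
desktop computer: 202 W × 8.7 h × 7 d = 12,302 Wh = 12.3 kWh
3D printer: 343 W × 5.3 h × 7 d = 12,725 Wh = 12.73 kWh
Total energy = 60.55 + 0.4977 + 5.71 + 5.798 + 12.3 + 12.73 = 97.58 kWh
Cost = 97.58 kWh × $0.221 = $21.57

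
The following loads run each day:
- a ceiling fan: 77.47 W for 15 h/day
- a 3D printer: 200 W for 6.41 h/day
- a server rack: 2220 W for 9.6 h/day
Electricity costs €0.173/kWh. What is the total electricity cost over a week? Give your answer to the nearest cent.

€28.77

ceiling fan: 77.47 W × 15 h × 7 d = 8,134 Wh = 8.134 kWh
3D printer: 200 W × 6.41 h × 7 d = 8,974 Wh = 8.974 kWh
server rack: 2220 W × 9.6 h × 7 d = 149,184 Wh = 149.2 kWh
Total energy = 8.134 + 8.974 + 149.2 = 166.3 kWh
Cost = 166.3 kWh × €0.173 = €28.77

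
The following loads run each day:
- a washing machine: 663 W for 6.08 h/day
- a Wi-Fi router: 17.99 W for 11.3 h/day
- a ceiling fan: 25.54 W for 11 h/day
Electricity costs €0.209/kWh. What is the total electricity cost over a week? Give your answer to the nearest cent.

€6.61

washing machine: 663 W × 6.08 h × 7 d = 28,217 Wh = 28.22 kWh
Wi-Fi router: 17.99 W × 11.3 h × 7 d = 1,423 Wh = 1.423 kWh
ceiling fan: 25.54 W × 11 h × 7 d = 1,967 Wh = 1.967 kWh
Total energy = 28.22 + 1.423 + 1.967 = 31.61 kWh
Cost = 31.61 kWh × €0.209 = €6.61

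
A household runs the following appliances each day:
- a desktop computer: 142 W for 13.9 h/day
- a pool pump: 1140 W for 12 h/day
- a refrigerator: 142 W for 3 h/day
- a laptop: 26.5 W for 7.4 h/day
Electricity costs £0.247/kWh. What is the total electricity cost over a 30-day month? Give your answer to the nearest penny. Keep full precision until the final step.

desktop computer: 142 W × 13.9 h × 30 d = 59,214 Wh = 59.21 kWh
pool pump: 1140 W × 12 h × 30 d = 410,400 Wh = 410.4 kWh
refrigerator: 142 W × 3 h × 30 d = 12,780 Wh = 12.78 kWh
laptop: 26.5 W × 7.4 h × 30 d = 5,883 Wh = 5.883 kWh
Total energy = 59.21 + 410.4 + 12.78 + 5.883 = 488.3 kWh
Cost = 488.3 kWh × £0.247 = £120.60

£120.60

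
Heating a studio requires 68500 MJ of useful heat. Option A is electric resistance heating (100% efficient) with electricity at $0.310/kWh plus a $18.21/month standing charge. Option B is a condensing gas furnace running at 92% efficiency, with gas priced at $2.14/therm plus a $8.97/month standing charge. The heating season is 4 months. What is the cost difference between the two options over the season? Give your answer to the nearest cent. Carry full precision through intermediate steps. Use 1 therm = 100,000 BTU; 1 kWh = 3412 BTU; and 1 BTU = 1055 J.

$4425.83

Heat load = 68500 MJ = 68,500,000,000 J / 1055 = 64,928,910 BTU
Gas: input = 64,928,910 / 0.92 = 70,574,902 BTU = 705.7 therm → 705.7 × $2.14 = $1,510.30; + 4 × $8.97 standing = $1,546.18
Electric: 64,928,910 BTU / 3412 = 19,030 kWh → × $0.310 = $5,899.17; + 4 × $18.21 standing = $5,972.01
Difference = |$1,546.18 − $5,972.01| = $4,425.83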